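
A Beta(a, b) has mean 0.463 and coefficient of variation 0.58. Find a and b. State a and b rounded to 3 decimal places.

Var = (CV·μ)² = (0.58×0.463)² = 0.072114.
a+b = μ(1−μ)/Var − 1 = 0.248631/0.072114 − 1 = 2.4478.
Thus a = 0.463·2.4478 = 1.133 and b = 0.537·2.4478 = 1.314.

a = 1.133, b = 1.314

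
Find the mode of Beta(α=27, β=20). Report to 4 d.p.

0.5778

With α,β > 1, mode = (α−1)/(α+β−2) = 26/45 = 0.5778.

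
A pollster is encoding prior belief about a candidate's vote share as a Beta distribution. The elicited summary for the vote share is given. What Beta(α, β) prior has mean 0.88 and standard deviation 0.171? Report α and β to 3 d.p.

α = 2.298, β = 0.313

First σ² = 0.029241. Setting α = μn, β = (1−μ)n with n = α+β,
μ(1−μ)/(n+1) = 0.029241 ⇒ n+1 = 0.1056/0.029241 = 3.6114 ⇒ n = 2.6114.
Hence α = 0.88×2.6114 = 2.298, β = 0.12×2.6114 = 0.313.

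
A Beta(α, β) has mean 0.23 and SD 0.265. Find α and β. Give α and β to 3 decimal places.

α = 0.350, β = 1.172

σ² = 0.265² = 0.070225.
With s = α+β, Var = μ(1−μ)/(s+1), so s+1 = (0.23×0.77)/0.070225 = 2.5219 and s = 1.5219.
α = μs = 0.350, β = (1−μ)s = 1.172.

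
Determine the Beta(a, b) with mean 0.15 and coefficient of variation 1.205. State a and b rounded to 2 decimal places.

a = 0.44, b = 2.47

σ = CV·μ = 1.205×0.15 = 0.18075, so σ² = 0.032671.
s+1 = μ(1−μ)/σ² = 0.1275/0.032671 = 3.9026, so s = a+b = 2.9026.
a = μs = 0.44, b = (1−μ)s = 2.47.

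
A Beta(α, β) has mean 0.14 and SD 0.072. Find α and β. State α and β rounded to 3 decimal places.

Variance = 0.072² = 0.005184. The moment-matching identity α+β = μ(1−μ)/Var − 1 gives
α+β = 0.1204/0.005184 − 1 = 22.2253, so α = μ·22.2253 = 3.112 and β = (1−μ)·22.2253 = 19.114.

α = 3.112, β = 19.114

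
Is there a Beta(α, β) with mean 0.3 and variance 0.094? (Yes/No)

Yes

The Beta variance bound is σ² < μ(1−μ).
Here μ(1−μ) = 0.3×0.7 = 0.21, and 0.094 < 0.21.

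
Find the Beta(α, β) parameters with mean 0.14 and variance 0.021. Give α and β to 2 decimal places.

α = 0.66, β = 4.07

Write ν = α+β; then α = μν and Var = μ(1−μ)/(ν+1).
ν = μ(1−μ)/Var − 1 = 0.1204/0.021 − 1 = 4.7333.
α = 0.14·4.7333 = 0.66, β = 0.86·4.7333 = 4.07.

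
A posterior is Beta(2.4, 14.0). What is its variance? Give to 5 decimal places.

0.00718

Var = αβ/[(α+β)²(α+β+1)] = (2.4×14.0)/(16.4²×17.4) = 33.60/4679.904 = 0.00718.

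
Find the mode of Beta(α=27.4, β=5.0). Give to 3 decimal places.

0.868

With α,β > 1, mode = (α−1)/(α+β−2) = 26.4/30.4 = 0.868.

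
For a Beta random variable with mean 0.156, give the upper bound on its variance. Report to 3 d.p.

Var = μ(1−μ)/(α+β+1), which approaches μ(1−μ) as α+β → 0.
So the supremum is μ(1−μ) = 0.156×0.844 = 0.132.

0.132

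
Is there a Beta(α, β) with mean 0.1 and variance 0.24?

No

A Beta with mean μ has variance μ(1−μ)/(α+β+1) < μ(1−μ).
Here μ(1−μ) = 0.1×0.9 = 0.09, and 0.24 ≥ 0.09.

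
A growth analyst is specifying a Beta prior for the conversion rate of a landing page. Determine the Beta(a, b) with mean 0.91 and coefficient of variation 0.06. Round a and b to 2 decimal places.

a = 24.09, b = 2.38

σ = CV·μ = 0.06×0.91 = 0.05460, so σ² = 0.002981.
s+1 = μ(1−μ)/σ² = 0.0819/0.002981 = 27.4725, so s = a+b = 26.4725.
a = μs = 24.09, b = (1−μ)s = 2.38.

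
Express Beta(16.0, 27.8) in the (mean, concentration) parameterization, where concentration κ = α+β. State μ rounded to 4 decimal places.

μ = 0.3653, κ = 43.8

κ = α+β = 16.0+27.8 = 43.8; μ = α/κ = 16.0/43.8 = 0.3653.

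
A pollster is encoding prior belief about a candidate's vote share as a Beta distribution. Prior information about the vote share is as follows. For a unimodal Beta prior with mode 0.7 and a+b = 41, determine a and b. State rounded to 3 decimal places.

a = 28.300, b = 12.700

Mode = (a−1)/(κ−2) with κ = a+b, so a−1 = 0.7·39 = 27.300.
a = 28.300; b = κ − a = 12.700.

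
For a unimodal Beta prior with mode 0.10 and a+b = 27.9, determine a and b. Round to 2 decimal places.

Since the density peak of Beta(a,b) is at (a−1)/(a+b−2),
a = 1 + 0.10(27.9−2) = 3.59 and b = 27.9 − 3.59 = 24.31.

a = 3.59, b = 24.31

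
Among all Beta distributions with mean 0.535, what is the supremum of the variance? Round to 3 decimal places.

For fixed mean μ the Beta variance is μ(1−μ)/(α+β+1), increasing as α+β decreases.
Its least upper bound (not attained) is μ(1−μ) = 0.535·0.465 = 0.249.

0.249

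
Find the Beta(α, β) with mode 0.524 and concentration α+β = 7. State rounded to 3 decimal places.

α = 3.620, β = 3.380

Mode = (α−1)/(κ−2) with κ = α+β, so α−1 = 0.524·5 = 2.620.
α = 3.620; β = κ − α = 3.380.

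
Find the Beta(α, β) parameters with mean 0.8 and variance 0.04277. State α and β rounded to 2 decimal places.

α = 2.19, β = 0.55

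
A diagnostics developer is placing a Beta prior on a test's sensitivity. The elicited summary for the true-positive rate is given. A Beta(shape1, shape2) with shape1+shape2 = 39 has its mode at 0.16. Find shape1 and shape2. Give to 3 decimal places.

shape1 = 6.920, shape2 = 32.080

Since the density peak of Beta(shape1,shape2) is at (shape1−1)/(shape1+shape2−2),
shape1 = 1 + 0.16(39−2) = 6.920 and shape2 = 39 − 6.920 = 32.080.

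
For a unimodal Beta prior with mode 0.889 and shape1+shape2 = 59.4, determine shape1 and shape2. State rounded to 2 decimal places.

shape1 = 52.03, shape2 = 7.37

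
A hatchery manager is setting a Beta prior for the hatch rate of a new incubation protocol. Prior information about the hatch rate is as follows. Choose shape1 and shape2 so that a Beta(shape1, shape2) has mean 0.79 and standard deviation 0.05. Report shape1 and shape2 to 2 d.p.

shape1 = 51.63, shape2 = 13.73

First σ² = 0.0025. Setting shape1 = μn, shape2 = (1−μ)n with n = shape1+shape2,
μ(1−μ)/(n+1) = 0.0025 ⇒ n+1 = 0.1659/0.0025 = 66.3600 ⇒ n = 65.3600.
Hence shape1 = 0.79×65.3600 = 51.63, shape2 = 0.21×65.3600 = 13.73.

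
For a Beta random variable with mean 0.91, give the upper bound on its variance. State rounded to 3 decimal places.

0.082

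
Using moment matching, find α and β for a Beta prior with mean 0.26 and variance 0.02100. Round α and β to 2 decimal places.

Let s = α+β. The Beta variance is μ(1−μ)/(s+1).
So s+1 = μ(1−μ)/σ² = (0.26×0.74)/0.02100 = 0.1924/0.02100 = 9.1619, giving s = 8.1619.
Then α = μs = 0.26×8.1619 = 2.12 and β = (1−μ)s = 0.74×8.1619 = 6.04.

α = 2.12, β = 6.04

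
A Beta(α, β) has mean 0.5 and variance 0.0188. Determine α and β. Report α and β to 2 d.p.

α = 6.15, β = 6.15

Write ν = α+β; then α = μν and Var = μ(1−μ)/(ν+1).
ν = μ(1−μ)/Var − 1 = 0.25/0.0188 − 1 = 12.2979.
α = 0.5·12.2979 = 6.15, β = 0.5·12.2979 = 6.15.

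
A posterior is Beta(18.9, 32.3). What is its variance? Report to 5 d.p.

0.00446

α+β = 51.2 and αβ = 610.47, so Var = αβ/[(α+β)²(α+β+1)] = 610.47/136839.168 = 0.00446.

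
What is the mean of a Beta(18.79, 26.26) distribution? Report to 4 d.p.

The Beta mean is α/(α+β) = 18.79/(18.79+26.26) = 0.4171.

0.4171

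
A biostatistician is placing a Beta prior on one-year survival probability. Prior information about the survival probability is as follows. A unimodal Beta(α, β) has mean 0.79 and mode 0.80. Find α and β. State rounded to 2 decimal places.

α = 47.40, β = 12.60

With s = α+β: μ = α/s and mode = (α−1)/(s−2). Eliminating α = μs,
μs − 1 = m(s−2) ⇒ s(μ−m) = 1−2m ⇒ s = -0.60/-0.01 = 60.0000.
So α = μs = 47.40, β = (1−μ)s = 12.60.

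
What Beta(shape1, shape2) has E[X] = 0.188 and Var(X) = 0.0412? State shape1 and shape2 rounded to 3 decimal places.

shape1 = 0.509, shape2 = 2.197

Write ν = shape1+shape2; then shape1 = μν and Var = μ(1−μ)/(ν+1).
ν = μ(1−μ)/Var − 1 = 0.152656/0.0412 − 1 = 2.7052.
shape1 = 0.188·2.7052 = 0.509, shape2 = 0.812·2.7052 = 2.197.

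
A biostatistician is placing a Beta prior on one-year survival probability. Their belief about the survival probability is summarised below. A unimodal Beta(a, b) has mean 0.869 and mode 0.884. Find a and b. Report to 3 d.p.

a = 44.493, b = 6.707

With s = a+b: μ = a/s and mode = (a−1)/(s−2). Eliminating a = μs,
μs − 1 = m(s−2) ⇒ s(μ−m) = 1−2m ⇒ s = -0.768/-0.015 = 51.2000.
So a = μs = 44.493, b = (1−μ)s = 6.707.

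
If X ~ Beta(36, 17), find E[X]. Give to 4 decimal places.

The Beta mean is α/(α+β) = 36/(36+17) = 0.6792.

0.6792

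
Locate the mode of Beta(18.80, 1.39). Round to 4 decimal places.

With α,β > 1, mode = (α−1)/(α+β−2) = 17.80/18.19 = 0.9786.

0.9786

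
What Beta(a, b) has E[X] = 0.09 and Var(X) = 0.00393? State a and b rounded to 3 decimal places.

a = 1.786, b = 18.054

By moment matching, a+b = μ(1−μ)/σ² − 1 = (0.09·0.91)/0.00393 − 1 = 20.8397 − 1 = 19.8397.
Since a/(a+b) = μ, a = 0.09·19.8397 = 1.786 and b = 0.91·19.8397 = 18.054.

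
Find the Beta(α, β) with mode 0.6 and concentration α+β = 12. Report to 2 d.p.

For α,β>1 the mode is (α−1)/(α+β−2), so α = mode·(κ−2)+1 = 0.6×10+1 = 7.00.
And β = (1−mode)·(κ−2)+1 = 0.4×10+1 = 5.00.

α = 7.00, β = 5.00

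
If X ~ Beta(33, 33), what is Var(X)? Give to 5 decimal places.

0.00373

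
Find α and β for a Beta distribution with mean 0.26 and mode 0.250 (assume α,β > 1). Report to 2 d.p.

With s = α+β: μ = α/s and mode = (α−1)/(s−2). Eliminating α = μs,
μs − 1 = m(s−2) ⇒ s(μ−m) = 1−2m ⇒ s = 0.500/0.010 = 50.0000.
So α = μs = 13.00, β = (1−μ)s = 37.00.

α = 13.00, β = 37.00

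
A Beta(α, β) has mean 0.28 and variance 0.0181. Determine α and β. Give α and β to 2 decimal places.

By moment matching, α+β = μ(1−μ)/σ² − 1 = (0.28·0.72)/0.0181 − 1 = 11.1381 − 1 = 10.1381.
Since α/(α+β) = μ, α = 0.28·10.1381 = 2.84 and β = 0.72·10.1381 = 7.30.

α = 2.84, β = 7.30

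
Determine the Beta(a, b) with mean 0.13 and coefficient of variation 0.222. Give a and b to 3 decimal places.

Var = (CV·μ)² = (0.222×0.13)² = 0.000833.
a+b = μ(1−μ)/Var − 1 = 0.1131/0.000833 − 1 = 134.7907.
Thus a = 0.13·134.7907 = 17.523 and b = 0.87·134.7907 = 117.268.

a = 17.523, b = 117.268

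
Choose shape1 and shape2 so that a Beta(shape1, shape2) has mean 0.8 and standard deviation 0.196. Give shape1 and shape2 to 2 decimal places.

shape1 = 2.53, shape2 = 0.63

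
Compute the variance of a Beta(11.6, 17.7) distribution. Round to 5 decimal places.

μ = 11.6/29.3 = 0.395904; Var = μ(1−μ)/(α+β+1) = 0.2391641/30.3 = 0.00789.

0.00789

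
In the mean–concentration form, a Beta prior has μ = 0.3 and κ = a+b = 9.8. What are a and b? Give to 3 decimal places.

Split κ in proportion μ : (1−μ): a = 0.3·9.8 = 2.940, b = 9.8 − 2.940 = 6.860.

a = 2.940, b = 6.860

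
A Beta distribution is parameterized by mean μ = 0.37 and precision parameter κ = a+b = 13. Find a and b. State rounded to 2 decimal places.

Split κ in proportion μ : (1−μ): a = 0.37·13 = 4.81, b = 13 − 4.81 = 8.19.

a = 4.81, b = 8.19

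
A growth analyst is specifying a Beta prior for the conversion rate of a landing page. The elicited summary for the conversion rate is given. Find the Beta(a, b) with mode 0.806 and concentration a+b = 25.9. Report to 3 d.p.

a = 20.263, b = 5.637

Since the density peak of Beta(a,b) is at (a−1)/(a+b−2),
a = 1 + 0.806(25.9−2) = 20.263 and b = 25.9 − 20.263 = 5.637.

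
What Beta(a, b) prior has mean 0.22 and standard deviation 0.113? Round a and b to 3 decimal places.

a = 2.737, b = 9.702

Variance = 0.113² = 0.012769. The moment-matching identity a+b = μ(1−μ)/Var − 1 gives
a+b = 0.1716/0.012769 − 1 = 12.4388, so a = μ·12.4388 = 2.737 and b = (1−μ)·12.4388 = 9.702.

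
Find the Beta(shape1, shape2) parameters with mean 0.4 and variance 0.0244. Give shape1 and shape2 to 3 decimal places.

shape1 = 3.534, shape2 = 5.302

By moment matching, shape1+shape2 = μ(1−μ)/σ² − 1 = (0.4·0.6)/0.0244 − 1 = 9.8361 − 1 = 8.8361.
Since shape1/(shape1+shape2) = μ, shape1 = 0.4·8.8361 = 3.534 and shape2 = 0.6·8.8361 = 5.302.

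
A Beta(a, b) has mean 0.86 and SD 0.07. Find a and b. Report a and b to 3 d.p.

a = 20.271, b = 3.300

Variance = 0.07² = 0.0049. The moment-matching identity a+b = μ(1−μ)/Var − 1 gives
a+b = 0.1204/0.0049 − 1 = 23.5714, so a = μ·23.5714 = 20.271 and b = (1−μ)·23.5714 = 3.300.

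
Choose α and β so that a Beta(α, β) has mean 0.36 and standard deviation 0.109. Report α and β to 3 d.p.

α = 6.621, β = 11.771

Variance = 0.109² = 0.011881. The moment-matching identity α+β = μ(1−μ)/Var − 1 gives
α+β = 0.2304/0.011881 − 1 = 18.3923, so α = μ·18.3923 = 6.621 and β = (1−μ)·18.3923 = 11.771.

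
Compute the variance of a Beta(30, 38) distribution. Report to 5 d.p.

0.00357

Var = αβ/[(α+β)²(α+β+1)] = (30×38)/(68²×69) = 1140/319056 = 0.00357.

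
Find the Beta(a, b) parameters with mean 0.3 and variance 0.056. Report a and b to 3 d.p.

a = 0.825, b = 1.925

Write ν = a+b; then a = μν and Var = μ(1−μ)/(ν+1).
ν = μ(1−μ)/Var − 1 = 0.21/0.056 − 1 = 2.7500.
a = 0.3·2.7500 = 0.825, b = 0.7·2.7500 = 1.925.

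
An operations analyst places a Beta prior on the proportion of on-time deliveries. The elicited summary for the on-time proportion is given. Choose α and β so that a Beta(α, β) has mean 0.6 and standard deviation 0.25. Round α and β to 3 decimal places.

Variance = 0.25² = 0.0625. The moment-matching identity α+β = μ(1−μ)/Var − 1 gives
α+β = 0.24/0.0625 − 1 = 2.8400, so α = μ·2.8400 = 1.704 and β = (1−μ)·2.8400 = 1.136.

α = 1.704, β = 1.136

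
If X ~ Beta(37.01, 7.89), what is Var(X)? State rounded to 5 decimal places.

μ = 37.01/44.90 = 0.824276; Var = μ(1−μ)/(α+β+1) = 0.1448450/45.90 = 0.00316.

0.00316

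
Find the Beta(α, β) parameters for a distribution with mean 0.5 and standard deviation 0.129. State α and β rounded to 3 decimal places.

α = 7.012, β = 7.012

σ² = 0.129² = 0.016641.
With s = α+β, Var = μ(1−μ)/(s+1), so s+1 = (0.5×0.5)/0.016641 = 15.0231 and s = 14.0231.
α = μs = 7.012, β = (1−μ)s = 7.012.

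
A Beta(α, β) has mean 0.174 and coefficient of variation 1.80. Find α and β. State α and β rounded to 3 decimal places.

α = 0.081, β = 0.384

σ = CV·μ = 1.80×0.174 = 0.31320, so σ² = 0.098094.
s+1 = μ(1−μ)/σ² = 0.143724/0.098094 = 1.4652, so s = α+β = 0.4652.
α = μs = 0.081, β = (1−μ)s = 0.384.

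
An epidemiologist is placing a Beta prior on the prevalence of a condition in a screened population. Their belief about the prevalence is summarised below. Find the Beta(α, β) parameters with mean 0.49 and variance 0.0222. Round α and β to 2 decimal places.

α = 5.03, β = 5.23

Write ν = α+β; then α = μν and Var = μ(1−μ)/(ν+1).
ν = μ(1−μ)/Var − 1 = 0.2499/0.0222 − 1 = 10.2568.
α = 0.49·10.2568 = 5.03, β = 0.51·10.2568 = 5.23.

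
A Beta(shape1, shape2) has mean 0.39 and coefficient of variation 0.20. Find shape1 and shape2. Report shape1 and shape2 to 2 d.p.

σ = CV·μ = 0.20×0.39 = 0.07800, so σ² = 0.006084.
s+1 = μ(1−μ)/σ² = 0.2379/0.006084 = 39.1026, so s = shape1+shape2 = 38.1026.
shape1 = μs = 14.86, shape2 = (1−μ)s = 23.24.

shape1 = 14.86, shape2 = 23.24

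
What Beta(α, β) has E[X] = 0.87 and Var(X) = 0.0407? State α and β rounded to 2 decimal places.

Let s = α+β. The Beta variance is μ(1−μ)/(s+1).
So s+1 = μ(1−μ)/σ² = (0.87×0.13)/0.0407 = 0.1131/0.0407 = 2.7789, giving s = 1.7789.
Then α = μs = 0.87×1.7789 = 1.55 and β = (1−μ)s = 0.13×1.7789 = 0.23.

α = 1.55, β = 0.23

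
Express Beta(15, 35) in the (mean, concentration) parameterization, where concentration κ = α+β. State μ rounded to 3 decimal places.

μ = 0.300, κ = 50

κ = α+β = 15+35 = 50; μ = α/κ = 15/50 = 0.300.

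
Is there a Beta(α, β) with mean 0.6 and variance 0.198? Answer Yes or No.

The Beta variance bound is σ² < μ(1−μ).
Here μ(1−μ) = 0.6×0.4 = 0.24, and 0.198 < 0.24.

Yes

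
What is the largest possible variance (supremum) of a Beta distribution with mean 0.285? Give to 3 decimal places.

For fixed mean μ the Beta variance is μ(1−μ)/(α+β+1), increasing as α+β decreases.
Its least upper bound (not attained) is μ(1−μ) = 0.285·0.715 = 0.204.

0.204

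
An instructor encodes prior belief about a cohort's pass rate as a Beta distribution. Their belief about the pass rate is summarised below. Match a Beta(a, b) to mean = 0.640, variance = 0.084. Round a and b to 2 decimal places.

Let s = a+b. The Beta variance is μ(1−μ)/(s+1).
So s+1 = μ(1−μ)/σ² = (0.640×0.360)/0.084 = 0.230400/0.084 = 2.7429, giving s = 1.7429.
Then a = μs = 0.640×1.7429 = 1.12 and b = (1−μ)s = 0.360×1.7429 = 0.63.

a = 1.12, b = 0.63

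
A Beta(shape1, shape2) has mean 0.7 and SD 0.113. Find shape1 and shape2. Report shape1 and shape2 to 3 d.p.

shape1 = 10.812, shape2 = 4.634

First σ² = 0.012769. Setting shape1 = μn, shape2 = (1−μ)n with n = shape1+shape2,
μ(1−μ)/(n+1) = 0.012769 ⇒ n+1 = 0.21/0.012769 = 16.4461 ⇒ n = 15.4461.
Hence shape1 = 0.7×15.4461 = 10.812, shape2 = 0.3×15.4461 = 4.634.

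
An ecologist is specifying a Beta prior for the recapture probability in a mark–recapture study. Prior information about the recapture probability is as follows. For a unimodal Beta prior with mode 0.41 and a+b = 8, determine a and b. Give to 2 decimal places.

Since the density peak of Beta(a,b) is at (a−1)/(a+b−2),
a = 1 + 0.41(8−2) = 3.46 and b = 8 − 3.46 = 4.54.

a = 3.46, b = 4.54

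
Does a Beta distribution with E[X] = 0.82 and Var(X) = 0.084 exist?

Yes

A Beta with mean μ has variance μ(1−μ)/(α+β+1) < μ(1−μ).
Here μ(1−μ) = 0.82×0.18 = 0.1476, and 0.084 < 0.1476.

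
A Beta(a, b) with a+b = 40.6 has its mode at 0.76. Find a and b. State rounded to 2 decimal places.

a = 30.34, b = 10.26

For a,b>1 the mode is (a−1)/(a+b−2), so a = mode·(κ−2)+1 = 0.76×38.6+1 = 30.34.
And b = (1−mode)·(κ−2)+1 = 0.24×38.6+1 = 10.26.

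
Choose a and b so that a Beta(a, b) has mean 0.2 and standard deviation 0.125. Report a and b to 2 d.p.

a = 1.85, b = 7.39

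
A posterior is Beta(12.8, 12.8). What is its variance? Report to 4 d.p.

α+β = 25.6 and αβ = 163.84, so Var = αβ/[(α+β)²(α+β+1)] = 163.84/17432.576 = 0.0094.

0.0094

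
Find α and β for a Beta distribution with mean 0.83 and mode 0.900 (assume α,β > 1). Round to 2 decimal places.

α = 9.49, β = 1.94

With s = α+β: μ = α/s and mode = (α−1)/(s−2). Eliminating α = μs,
μs − 1 = m(s−2) ⇒ s(μ−m) = 1−2m ⇒ s = -0.800/-0.070 = 11.4286.
So α = μs = 9.49, β = (1−μ)s = 1.94.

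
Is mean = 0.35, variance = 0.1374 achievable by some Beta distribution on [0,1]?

Yes

The Beta variance bound is σ² < μ(1−μ).
Here μ(1−μ) = 0.35×0.65 = 0.2275, and 0.1374 < 0.2275.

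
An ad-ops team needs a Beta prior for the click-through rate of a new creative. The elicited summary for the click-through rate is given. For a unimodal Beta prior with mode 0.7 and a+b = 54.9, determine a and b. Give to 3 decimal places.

a = 38.030, b = 16.870

Since the density peak of Beta(a,b) is at (a−1)/(a+b−2),
a = 1 + 0.7(54.9−2) = 38.030 and b = 54.9 − 38.030 = 16.870.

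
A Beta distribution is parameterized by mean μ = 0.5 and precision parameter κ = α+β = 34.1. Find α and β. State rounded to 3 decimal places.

α = 17.050, β = 17.050

Split κ in proportion μ : (1−μ): α = 0.5·34.1 = 17.050, β = 34.1 − 17.050 = 17.050.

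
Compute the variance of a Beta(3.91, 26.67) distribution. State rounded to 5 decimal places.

0.00353

Var = αβ/[(α+β)²(α+β+1)] = (3.91×26.67)/(30.58²×31.58) = 104.2797/29531.607512 = 0.00353.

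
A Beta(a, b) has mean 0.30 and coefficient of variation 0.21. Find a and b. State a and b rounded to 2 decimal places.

a = 15.57, b = 36.34

σ = CV·μ = 0.21×0.30 = 0.06300, so σ² = 0.003969.
s+1 = μ(1−μ)/σ² = 0.2100/0.003969 = 52.9101, so s = a+b = 51.9101.
a = μs = 15.57, b = (1−μ)s = 36.34.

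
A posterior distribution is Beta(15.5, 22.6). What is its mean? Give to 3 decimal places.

The Beta mean is α/(α+β) = 15.5/(15.5+22.6) = 0.407.

0.407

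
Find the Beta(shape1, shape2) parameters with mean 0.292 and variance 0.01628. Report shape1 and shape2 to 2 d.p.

shape1 = 3.42, shape2 = 8.28

By moment matching, shape1+shape2 = μ(1−μ)/σ² − 1 = (0.292·0.708)/0.01628 − 1 = 12.6988 − 1 = 11.6988.
Since shape1/(shape1+shape2) = μ, shape1 = 0.292·11.6988 = 3.42 and shape2 = 0.708·11.6988 = 8.28.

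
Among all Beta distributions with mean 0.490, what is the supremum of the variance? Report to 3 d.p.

Var = μ(1−μ)/(α+β+1), which approaches μ(1−μ) as α+β → 0.
So the supremum is μ(1−μ) = 0.490×0.510 = 0.250.

0.250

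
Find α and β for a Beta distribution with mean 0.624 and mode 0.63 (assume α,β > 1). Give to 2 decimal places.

α = 27.04, β = 16.29

Let s = α+β. Mean gives α = μs = 0.624s; mode gives (α−1)/(s−2) = 0.63.
Substituting: 0.624s − 1 = 0.63(s−2) = 0.63s − 1.26, so -0.006s = -0.26 and s = 43.3333.
Then α = 0.624×43.3333 = 27.04 and β = s−α = 16.29.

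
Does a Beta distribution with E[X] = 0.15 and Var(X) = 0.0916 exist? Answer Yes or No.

Yes

A Beta with mean μ has variance μ(1−μ)/(α+β+1) < μ(1−μ).
Here μ(1−μ) = 0.15×0.85 = 0.1275, and 0.0916 < 0.1275.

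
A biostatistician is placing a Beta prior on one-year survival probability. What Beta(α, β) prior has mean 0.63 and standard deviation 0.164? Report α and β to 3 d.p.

First σ² = 0.026896. Setting α = μn, β = (1−μ)n with n = α+β,
μ(1−μ)/(n+1) = 0.026896 ⇒ n+1 = 0.2331/0.026896 = 8.6667 ⇒ n = 7.6667.
Hence α = 0.63×7.6667 = 4.830, β = 0.37×7.6667 = 2.837.

α = 4.830, β = 2.837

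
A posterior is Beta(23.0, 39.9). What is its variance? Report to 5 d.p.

0.00363

α+β = 62.9 and αβ = 917.70, so Var = αβ/[(α+β)²(α+β+1)] = 917.70/252814.599 = 0.00363.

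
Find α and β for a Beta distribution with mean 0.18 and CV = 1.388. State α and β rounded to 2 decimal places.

α = 0.25, β = 1.12

Var = (CV·μ)² = (1.388×0.18)² = 0.062420.
α+β = μ(1−μ)/Var − 1 = 0.1476/0.062420 − 1 = 1.3646.
Thus α = 0.18·1.3646 = 0.25 and β = 0.82·1.3646 = 1.12.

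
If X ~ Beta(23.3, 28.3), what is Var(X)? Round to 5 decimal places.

α+β = 51.6 and αβ = 659.39, so Var = αβ/[(α+β)²(α+β+1)] = 659.39/140050.656 = 0.00471.

0.00471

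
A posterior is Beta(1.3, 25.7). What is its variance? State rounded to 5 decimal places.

0.00164

Var = αβ/[(α+β)²(α+β+1)] = (1.3×25.7)/(27.0²×28.0) = 33.41/20412.000 = 0.00164.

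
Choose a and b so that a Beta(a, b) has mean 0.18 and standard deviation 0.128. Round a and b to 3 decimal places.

a = 1.442, b = 6.567

σ² = 0.128² = 0.016384.
With s = a+b, Var = μ(1−μ)/(s+1), so s+1 = (0.18×0.82)/0.016384 = 9.0088 and s = 8.0088.
a = μs = 1.442, b = (1−μ)s = 6.567.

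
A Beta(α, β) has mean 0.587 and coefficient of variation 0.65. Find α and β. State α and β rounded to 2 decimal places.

Var = (CV·μ)² = (0.65×0.587)² = 0.145580.
α+β = μ(1−μ)/Var − 1 = 0.242431/0.145580 − 1 = 0.6653.
Thus α = 0.587·0.6653 = 0.39 and β = 0.413·0.6653 = 0.27.

α = 0.39, β = 0.27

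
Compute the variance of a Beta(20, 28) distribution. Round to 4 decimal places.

0.0050

Var = αβ/[(α+β)²(α+β+1)] = (20×28)/(48²×49) = 560/112896 = 0.0050.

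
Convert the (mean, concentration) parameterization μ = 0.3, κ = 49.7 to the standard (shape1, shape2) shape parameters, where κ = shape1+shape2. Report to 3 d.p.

shape1 = 14.910, shape2 = 34.790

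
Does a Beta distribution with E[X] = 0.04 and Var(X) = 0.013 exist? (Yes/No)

A Beta with mean μ has variance μ(1−μ)/(α+β+1) < μ(1−μ).
Here μ(1−μ) = 0.04×0.96 = 0.0384, and 0.013 < 0.0384.

Yes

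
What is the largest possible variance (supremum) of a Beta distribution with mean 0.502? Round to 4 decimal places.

0.2500

For fixed mean μ the Beta variance is μ(1−μ)/(α+β+1), increasing as α+β decreases.
Its least upper bound (not attained) is μ(1−μ) = 0.502·0.498 = 0.2500.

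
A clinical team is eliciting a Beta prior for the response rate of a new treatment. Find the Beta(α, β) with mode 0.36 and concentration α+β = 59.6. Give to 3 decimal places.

α = 21.736, β = 37.864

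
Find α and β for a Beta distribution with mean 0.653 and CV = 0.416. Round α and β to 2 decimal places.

σ = CV·μ = 0.416×0.653 = 0.27165, so σ² = 0.073793.
s+1 = μ(1−μ)/σ² = 0.226591/0.073793 = 3.0706, so s = α+β = 2.0706.
α = μs = 1.35, β = (1−μ)s = 0.72.

α = 1.35, β = 0.72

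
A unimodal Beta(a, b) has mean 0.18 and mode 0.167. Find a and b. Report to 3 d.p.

Let s = a+b. Mean gives a = μs = 0.18s; mode gives (a−1)/(s−2) = 0.167.
Substituting: 0.18s − 1 = 0.167(s−2) = 0.167s − 0.334, so 0.013s = 0.666 and s = 51.2308.
Then a = 0.18×51.2308 = 9.222 and b = s−a = 42.009.

a = 9.222, b = 42.009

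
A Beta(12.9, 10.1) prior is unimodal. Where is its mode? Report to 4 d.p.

0.5667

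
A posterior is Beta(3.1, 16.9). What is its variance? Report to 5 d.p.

0.00624

Var = αβ/[(α+β)²(α+β+1)] = (3.1×16.9)/(20.0²×21.0) = 52.39/8400.000 = 0.00624.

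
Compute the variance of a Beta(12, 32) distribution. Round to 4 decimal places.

0.0044

μ = 12/44 = 0.272727; Var = μ(1−μ)/(α+β+1) = 0.1983471/45 = 0.0044.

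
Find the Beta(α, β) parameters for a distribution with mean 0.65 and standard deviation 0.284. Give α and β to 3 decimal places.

α = 1.183, β = 0.637

Variance = 0.284² = 0.080656. The moment-matching identity α+β = μ(1−μ)/Var − 1 gives
α+β = 0.2275/0.080656 − 1 = 1.8206, so α = μ·1.8206 = 1.183 and β = (1−μ)·1.8206 = 0.637.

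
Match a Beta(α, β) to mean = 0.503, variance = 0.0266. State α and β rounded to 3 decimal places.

α = 4.224, β = 4.174

Write ν = α+β; then α = μν and Var = μ(1−μ)/(ν+1).
ν = μ(1−μ)/Var − 1 = 0.249991/0.0266 − 1 = 8.3982.
α = 0.503·8.3982 = 4.224, β = 0.497·8.3982 = 4.174.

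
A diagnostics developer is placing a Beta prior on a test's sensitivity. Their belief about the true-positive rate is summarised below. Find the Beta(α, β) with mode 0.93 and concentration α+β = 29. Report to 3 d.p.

α = 26.110, β = 2.890

Mode = (α−1)/(κ−2) with κ = α+β, so α−1 = 0.93·27 = 25.110.
α = 26.110; β = κ − α = 2.890.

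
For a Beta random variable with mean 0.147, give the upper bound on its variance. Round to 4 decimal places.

Var = μ(1−μ)/(α+β+1), which approaches μ(1−μ) as α+β → 0.
So the supremum is μ(1−μ) = 0.147×0.853 = 0.1254.

0.1254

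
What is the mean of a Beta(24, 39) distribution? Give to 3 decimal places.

E[X] = α/(α+β) = 24/63 = 0.381.

0.381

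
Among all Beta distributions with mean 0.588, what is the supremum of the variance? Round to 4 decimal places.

Var = μ(1−μ)/(α+β+1), which approaches μ(1−μ) as α+β → 0.
So the supremum is μ(1−μ) = 0.588×0.412 = 0.2423.

0.2423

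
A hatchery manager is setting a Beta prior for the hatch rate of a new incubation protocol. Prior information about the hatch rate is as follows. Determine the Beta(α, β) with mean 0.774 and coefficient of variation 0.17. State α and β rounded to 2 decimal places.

α = 7.05, β = 2.06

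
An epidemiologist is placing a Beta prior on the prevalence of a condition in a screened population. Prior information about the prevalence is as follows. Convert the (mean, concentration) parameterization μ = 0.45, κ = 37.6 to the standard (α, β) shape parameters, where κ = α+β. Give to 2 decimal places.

α = μκ = 0.45×37.6 = 16.92 and β = (1−μ)κ = 0.55×37.6 = 20.68.

α = 16.92, β = 20.68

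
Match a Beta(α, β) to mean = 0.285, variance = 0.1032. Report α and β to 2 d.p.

α = 0.28, β = 0.70

Write ν = α+β; then α = μν and Var = μ(1−μ)/(ν+1).
ν = μ(1−μ)/Var − 1 = 0.203775/0.1032 − 1 = 0.9746.
α = 0.285·0.9746 = 0.28, β = 0.715·0.9746 = 0.70.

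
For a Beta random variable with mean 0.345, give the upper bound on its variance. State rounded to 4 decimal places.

For fixed mean μ the Beta variance is μ(1−μ)/(α+β+1), increasing as α+β decreases.
Its least upper bound (not attained) is μ(1−μ) = 0.345·0.655 = 0.2260.

0.2260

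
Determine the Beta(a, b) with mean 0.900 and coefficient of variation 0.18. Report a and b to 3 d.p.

σ = CV·μ = 0.18×0.900 = 0.16200, so σ² = 0.026244.
s+1 = μ(1−μ)/σ² = 0.090000/0.026244 = 3.4294, so s = a+b = 2.4294.
a = μs = 2.186, b = (1−μ)s = 0.243.

a = 2.186, b = 0.243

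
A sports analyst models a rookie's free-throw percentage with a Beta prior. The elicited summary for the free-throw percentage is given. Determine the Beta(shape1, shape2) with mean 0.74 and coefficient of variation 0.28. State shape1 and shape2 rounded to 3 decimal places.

shape1 = 2.576, shape2 = 0.905

Var = (CV·μ)² = (0.28×0.74)² = 0.042932.
shape1+shape2 = μ(1−μ)/Var − 1 = 0.1924/0.042932 − 1 = 3.4815.
Thus shape1 = 0.74·3.4815 = 2.576 and shape2 = 0.26·3.4815 = 0.905.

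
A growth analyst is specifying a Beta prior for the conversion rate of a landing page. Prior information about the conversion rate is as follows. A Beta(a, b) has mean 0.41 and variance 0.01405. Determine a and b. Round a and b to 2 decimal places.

a = 6.65, b = 9.57

By moment matching, a+b = μ(1−μ)/σ² − 1 = (0.41·0.59)/0.01405 − 1 = 17.2171 − 1 = 16.2171.
Since a/(a+b) = μ, a = 0.41·16.2171 = 6.65 and b = 0.59·16.2171 = 9.57.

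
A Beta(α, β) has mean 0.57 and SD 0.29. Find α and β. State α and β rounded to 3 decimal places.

First σ² = 0.0841. Setting α = μn, β = (1−μ)n with n = α+β,
μ(1−μ)/(n+1) = 0.0841 ⇒ n+1 = 0.2451/0.0841 = 2.9144 ⇒ n = 1.9144.
Hence α = 0.57×1.9144 = 1.091, β = 0.43×1.9144 = 0.823.

α = 1.091, β = 0.823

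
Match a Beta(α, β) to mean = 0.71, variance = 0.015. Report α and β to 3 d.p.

α = 9.036, β = 3.691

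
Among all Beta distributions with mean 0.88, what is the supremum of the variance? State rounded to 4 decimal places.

0.1056

For fixed mean μ the Beta variance is μ(1−μ)/(α+β+1), increasing as α+β decreases.
Its least upper bound (not attained) is μ(1−μ) = 0.88·0.12 = 0.1056.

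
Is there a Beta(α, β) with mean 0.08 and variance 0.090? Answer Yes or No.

No

A Beta with mean μ has variance μ(1−μ)/(α+β+1) < μ(1−μ).
Here μ(1−μ) = 0.08×0.92 = 0.0736, and 0.090 ≥ 0.0736.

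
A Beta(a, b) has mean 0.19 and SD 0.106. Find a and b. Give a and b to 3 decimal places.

σ² = 0.106² = 0.011236.
With s = a+b, Var = μ(1−μ)/(s+1), so s+1 = (0.19×0.81)/0.011236 = 13.6970 and s = 12.6970.
a = μs = 2.412, b = (1−μ)s = 10.285.

a = 2.412, b = 10.285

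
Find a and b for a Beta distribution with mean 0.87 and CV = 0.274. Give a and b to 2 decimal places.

σ = CV·μ = 0.274×0.87 = 0.23838, so σ² = 0.056825.
s+1 = μ(1−μ)/σ² = 0.1131/0.056825 = 1.9903, so s = a+b = 0.9903.
a = μs = 0.86, b = (1−μ)s = 0.13.

a = 0.86, b = 0.13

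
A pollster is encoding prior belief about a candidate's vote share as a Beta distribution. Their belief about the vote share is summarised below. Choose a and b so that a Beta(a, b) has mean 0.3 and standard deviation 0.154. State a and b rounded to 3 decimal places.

Variance = 0.154² = 0.023716. The moment-matching identity a+b = μ(1−μ)/Var − 1 gives
a+b = 0.21/0.023716 − 1 = 7.8548, so a = μ·7.8548 = 2.356 and b = (1−μ)·7.8548 = 5.498.

a = 2.356, b = 5.498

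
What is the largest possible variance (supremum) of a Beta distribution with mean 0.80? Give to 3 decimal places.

0.160

Var = μ(1−μ)/(α+β+1), which approaches μ(1−μ) as α+β → 0.
So the supremum is μ(1−μ) = 0.80×0.20 = 0.160.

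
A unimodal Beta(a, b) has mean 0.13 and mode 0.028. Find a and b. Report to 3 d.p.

Let s = a+b. Mean gives a = μs = 0.13s; mode gives (a−1)/(s−2) = 0.028.
Substituting: 0.13s − 1 = 0.028(s−2) = 0.028s − 0.056, so 0.102s = 0.944 and s = 9.2549.
Then a = 0.13×9.2549 = 1.203 and b = s−a = 8.052.

a = 1.203, b = 8.052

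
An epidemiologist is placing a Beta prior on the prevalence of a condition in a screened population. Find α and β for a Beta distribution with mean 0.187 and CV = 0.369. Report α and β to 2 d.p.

α = 5.78, β = 25.15

σ = CV·μ = 0.369×0.187 = 0.06900, so σ² = 0.004761.
s+1 = μ(1−μ)/σ² = 0.152031/0.004761 = 31.9298, so s = α+β = 30.9298.
α = μs = 5.78, β = (1−μ)s = 25.15.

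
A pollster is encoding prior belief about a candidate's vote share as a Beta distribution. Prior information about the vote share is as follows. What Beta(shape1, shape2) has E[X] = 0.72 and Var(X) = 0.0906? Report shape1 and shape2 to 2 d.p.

shape1 = 0.88, shape2 = 0.34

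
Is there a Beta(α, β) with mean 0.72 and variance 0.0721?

Yes

The Beta variance bound is σ² < μ(1−μ).
Here μ(1−μ) = 0.72×0.28 = 0.2016, and 0.0721 < 0.2016.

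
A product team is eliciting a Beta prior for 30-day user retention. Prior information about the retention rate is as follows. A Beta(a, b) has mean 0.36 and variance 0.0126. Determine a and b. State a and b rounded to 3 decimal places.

Let s = a+b. The Beta variance is μ(1−μ)/(s+1).
So s+1 = μ(1−μ)/σ² = (0.36×0.64)/0.0126 = 0.2304/0.0126 = 18.2857, giving s = 17.2857.
Then a = μs = 0.36×17.2857 = 6.223 and b = (1−μ)s = 0.64×17.2857 = 11.063.

a = 6.223, b = 11.063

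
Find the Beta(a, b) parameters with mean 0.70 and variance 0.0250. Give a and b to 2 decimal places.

a = 5.18, b = 2.22

Write ν = a+b; then a = μν and Var = μ(1−μ)/(ν+1).
ν = μ(1−μ)/Var − 1 = 0.2100/0.0250 − 1 = 7.4000.
a = 0.70·7.4000 = 5.18, b = 0.30·7.4000 = 2.22.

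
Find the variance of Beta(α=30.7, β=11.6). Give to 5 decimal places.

0.00460

μ = 30.7/42.3 = 0.725768; Var = μ(1−μ)/(α+β+1) = 0.1990287/43.3 = 0.00460.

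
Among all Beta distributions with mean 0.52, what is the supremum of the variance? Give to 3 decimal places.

0.250

For fixed mean μ the Beta variance is μ(1−μ)/(α+β+1), increasing as α+β decreases.
Its least upper bound (not attained) is μ(1−μ) = 0.52·0.48 = 0.250.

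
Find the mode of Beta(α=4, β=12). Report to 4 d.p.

0.2143

The density x^(α−1)(1−x)^(β−1) is maximised at (α−1)/(α+β−2) = 3/14 = 0.2143.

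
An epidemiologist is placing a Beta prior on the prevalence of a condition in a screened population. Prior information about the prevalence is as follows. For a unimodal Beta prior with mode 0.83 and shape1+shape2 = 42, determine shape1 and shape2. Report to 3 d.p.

shape1 = 34.200, shape2 = 7.800

Mode = (shape1−1)/(κ−2) with κ = shape1+shape2, so shape1−1 = 0.83·40 = 33.200.
shape1 = 34.200; shape2 = κ − shape1 = 7.800.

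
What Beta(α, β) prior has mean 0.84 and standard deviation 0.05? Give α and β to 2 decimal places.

Variance = 0.05² = 0.0025. The moment-matching identity α+β = μ(1−μ)/Var − 1 gives
α+β = 0.1344/0.0025 − 1 = 52.7600, so α = μ·52.7600 = 44.32 and β = (1−μ)·52.7600 = 8.44.

α = 44.32, β = 8.44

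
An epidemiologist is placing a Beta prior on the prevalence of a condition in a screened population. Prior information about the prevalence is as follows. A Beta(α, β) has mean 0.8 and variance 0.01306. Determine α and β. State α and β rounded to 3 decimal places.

Let s = α+β. The Beta variance is μ(1−μ)/(s+1).
So s+1 = μ(1−μ)/σ² = (0.8×0.2)/0.01306 = 0.16/0.01306 = 12.2511, giving s = 11.2511.
Then α = μs = 0.8×11.2511 = 9.001 and β = (1−μ)s = 0.2×11.2511 = 2.250.

α = 9.001, β = 2.250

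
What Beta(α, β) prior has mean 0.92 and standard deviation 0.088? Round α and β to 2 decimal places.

α = 7.82, β = 0.68

σ² = 0.088² = 0.007744.
With s = α+β, Var = μ(1−μ)/(s+1), so s+1 = (0.92×0.08)/0.007744 = 9.5041 and s = 8.5041.
α = μs = 7.82, β = (1−μ)s = 0.68.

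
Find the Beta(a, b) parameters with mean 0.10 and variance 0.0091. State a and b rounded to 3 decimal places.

a = 0.889, b = 8.001

By moment matching, a+b = μ(1−μ)/σ² − 1 = (0.10·0.90)/0.0091 − 1 = 9.8901 − 1 = 8.8901.
Since a/(a+b) = μ, a = 0.10·8.8901 = 0.889 and b = 0.90·8.8901 = 8.001.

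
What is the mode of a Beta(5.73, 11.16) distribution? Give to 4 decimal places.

0.3177

With α,β > 1, mode = (α−1)/(α+β−2) = 4.73/14.89 = 0.3177.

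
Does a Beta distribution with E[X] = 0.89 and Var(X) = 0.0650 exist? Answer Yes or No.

For any Beta, Var(X) < E[X]·(1−E[X]).
Here μ(1−μ) = 0.89×0.11 = 0.0979, and 0.0650 < 0.0979.

Yes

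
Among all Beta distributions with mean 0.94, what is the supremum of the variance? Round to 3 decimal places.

0.056

For fixed mean μ the Beta variance is μ(1−μ)/(α+β+1), increasing as α+β decreases.
Its least upper bound (not attained) is μ(1−μ) = 0.94·0.06 = 0.056.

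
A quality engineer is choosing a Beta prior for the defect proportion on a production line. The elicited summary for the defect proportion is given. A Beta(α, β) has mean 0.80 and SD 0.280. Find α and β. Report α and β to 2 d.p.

α = 0.83, β = 0.21

σ² = 0.280² = 0.078400.
With s = α+β, Var = μ(1−μ)/(s+1), so s+1 = (0.80×0.20)/0.078400 = 2.0408 and s = 1.0408.
α = μs = 0.83, β = (1−μ)s = 0.21.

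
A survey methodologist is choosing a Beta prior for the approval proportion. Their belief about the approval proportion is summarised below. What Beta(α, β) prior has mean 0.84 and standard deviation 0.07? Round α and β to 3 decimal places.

α = 22.200, β = 4.229

First σ² = 0.0049. Setting α = μn, β = (1−μ)n with n = α+β,
μ(1−μ)/(n+1) = 0.0049 ⇒ n+1 = 0.1344/0.0049 = 27.4286 ⇒ n = 26.4286.
Hence α = 0.84×26.4286 = 22.200, β = 0.16×26.4286 = 4.229.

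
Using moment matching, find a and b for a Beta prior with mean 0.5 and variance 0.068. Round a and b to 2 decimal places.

a = 1.34, b = 1.34

By moment matching, a+b = μ(1−μ)/σ² − 1 = (0.5·0.5)/0.068 − 1 = 3.6765 − 1 = 2.6765.
Since a/(a+b) = μ, a = 0.5·2.6765 = 1.34 and b = 0.5·2.6765 = 1.34.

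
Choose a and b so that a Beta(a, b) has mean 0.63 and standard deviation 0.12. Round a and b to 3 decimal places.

a = 9.568, b = 5.619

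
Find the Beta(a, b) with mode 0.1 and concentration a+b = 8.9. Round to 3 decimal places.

Mode = (a−1)/(κ−2) with κ = a+b, so a−1 = 0.1·6.9 = 0.690.
a = 1.690; b = κ − a = 7.210.

a = 1.690, b = 7.210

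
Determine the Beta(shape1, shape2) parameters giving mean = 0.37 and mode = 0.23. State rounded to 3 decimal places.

Let s = shape1+shape2. Mean gives shape1 = μs = 0.37s; mode gives (shape1−1)/(s−2) = 0.23.
Substituting: 0.37s − 1 = 0.23(s−2) = 0.23s − 0.46, so 0.14s = 0.54 and s = 3.8571.
Then shape1 = 0.37×3.8571 = 1.427 and shape2 = s−shape1 = 2.430.

shape1 = 1.427, shape2 = 2.430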